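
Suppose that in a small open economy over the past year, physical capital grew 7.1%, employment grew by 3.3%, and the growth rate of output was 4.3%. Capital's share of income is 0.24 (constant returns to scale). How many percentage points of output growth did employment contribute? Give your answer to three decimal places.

2.508 pp

Labor's share = 1 − 0.24 = 0.76.
Contribution = share × growth = 0.76 × 3.3 = 2.508 pp.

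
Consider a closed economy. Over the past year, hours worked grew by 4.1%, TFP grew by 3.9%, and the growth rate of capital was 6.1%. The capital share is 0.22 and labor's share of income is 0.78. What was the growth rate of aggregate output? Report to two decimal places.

8.44%

Labor's share = 1 − 0.22 = 0.78.
Capital: 0.22 × 6.1 = 1.342 pp.
Hours worked: 0.78 × 4.1 = 3.198 pp.
Output growth = 3.9 + 4.54 = 8.44%.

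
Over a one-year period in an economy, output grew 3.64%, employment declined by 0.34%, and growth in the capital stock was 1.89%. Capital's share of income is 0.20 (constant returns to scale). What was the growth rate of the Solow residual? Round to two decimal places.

Labor's share = 1 − 0.2 = 0.8.
The capital stock: 0.2 × 1.89 = 0.378 pp.
Employment: 0.8 × (-0.34) = -0.272 pp.
TFP growth = 3.64 − 0.106 = 3.534%.

The Solow residual grew 3.53%.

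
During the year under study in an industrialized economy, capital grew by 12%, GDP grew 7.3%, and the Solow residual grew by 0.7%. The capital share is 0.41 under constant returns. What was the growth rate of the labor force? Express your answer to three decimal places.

Labor's share = 1 − 0.41 = 0.59.
gY = gA + 0.41×12 + 0.59×g.
0.59×g = 7.3 − 0.7 − 4.92 = 1.68.
g = 1.68 / 0.59 = 2.84746%.

2.847%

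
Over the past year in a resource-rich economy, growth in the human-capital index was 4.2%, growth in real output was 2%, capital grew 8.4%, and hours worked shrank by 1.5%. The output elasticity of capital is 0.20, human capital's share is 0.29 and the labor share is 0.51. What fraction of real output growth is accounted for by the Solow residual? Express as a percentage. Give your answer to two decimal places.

The Solow residual accounted for -6.65% of growth.

Labor's share = 1 − 0.2 − 0.29 = 0.51.
Capital: 0.2 × 8.4 = 1.68 pp.
The human-capital index: 0.29 × 4.2 = 1.218 pp.
Hours worked: 0.51 × (-1.5) = -0.765 pp.
TFP growth = 2 − 2.133 = -0.133%.
TFP share of growth = -0.133 / 2 × 100 = -6.65%.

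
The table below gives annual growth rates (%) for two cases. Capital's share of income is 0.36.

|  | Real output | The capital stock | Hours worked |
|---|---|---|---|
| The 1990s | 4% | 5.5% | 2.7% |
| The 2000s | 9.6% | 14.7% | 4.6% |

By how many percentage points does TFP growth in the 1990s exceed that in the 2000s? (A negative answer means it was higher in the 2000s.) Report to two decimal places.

Labor's share = 1 − 0.36 = 0.64.
The 1990s: TFP = 4 − 1.98 − 1.728 = 0.292%.
The 2000s: TFP = 9.6 − 5.292 − 2.944 = 1.364%.
Difference = 0.292 − (1.364) = -1.072 pp.

-1.07 percentage points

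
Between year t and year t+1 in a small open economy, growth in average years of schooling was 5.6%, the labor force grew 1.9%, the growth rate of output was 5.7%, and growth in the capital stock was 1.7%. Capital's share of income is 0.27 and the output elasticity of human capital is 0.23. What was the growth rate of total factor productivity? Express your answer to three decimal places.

Total factor productivity grew 3.003%.

Labor's share = 1 − 0.27 − 0.23 = 0.5.
The capital stock: 0.27 × 1.7 = 0.459 pp.
Average years of schooling: 0.23 × 5.6 = 1.288 pp.
The labor force: 0.5 × 1.9 = 0.95 pp.
TFP growth = 5.7 − 2.697 = 3.003%.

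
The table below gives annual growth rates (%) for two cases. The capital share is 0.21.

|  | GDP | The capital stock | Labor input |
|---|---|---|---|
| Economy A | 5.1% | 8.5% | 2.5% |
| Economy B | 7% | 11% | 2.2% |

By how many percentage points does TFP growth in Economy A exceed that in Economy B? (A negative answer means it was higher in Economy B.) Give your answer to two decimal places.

-1.61 percentage points

Labor's share = 1 − 0.21 = 0.79.
Economy A: TFP = 5.1 − 1.785 − 1.975 = 1.34%.
Economy B: TFP = 7 − 2.31 − 1.738 = 2.952%.
Difference = 1.34 − (2.952) = -1.612 pp.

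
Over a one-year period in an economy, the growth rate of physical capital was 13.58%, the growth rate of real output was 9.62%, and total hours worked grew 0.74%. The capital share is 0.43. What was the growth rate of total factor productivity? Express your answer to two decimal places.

Labor's share = 1 − 0.43 = 0.57.
Physical capital: 0.43 × 13.58 = 5.8394 pp.
Total hours worked: 0.57 × 0.74 = 0.4218 pp.
TFP growth = 9.62 − 6.2612 = 3.3588%.

3.36%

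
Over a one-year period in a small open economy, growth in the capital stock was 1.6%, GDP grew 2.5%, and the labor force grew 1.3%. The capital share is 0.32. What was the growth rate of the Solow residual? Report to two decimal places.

1.10%

Labor's share = 1 − 0.32 = 0.68.
The capital stock: 0.32 × 1.6 = 0.512 pp.
The labor force: 0.68 × 1.3 = 0.884 pp.
TFP growth = 2.5 − 1.396 = 1.104%.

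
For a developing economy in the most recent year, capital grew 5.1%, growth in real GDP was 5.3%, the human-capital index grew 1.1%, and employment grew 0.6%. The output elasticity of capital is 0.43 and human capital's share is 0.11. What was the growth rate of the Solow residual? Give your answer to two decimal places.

The Solow residual growth was 2.71%.

Labor's share = 1 − 0.43 − 0.11 = 0.46.
Capital: 0.43 × 5.1 = 2.193 pp.
The human-capital index: 0.11 × 1.1 = 0.121 pp.
Employment: 0.46 × 0.6 = 0.276 pp.
TFP growth = 5.3 − 2.59 = 2.71%.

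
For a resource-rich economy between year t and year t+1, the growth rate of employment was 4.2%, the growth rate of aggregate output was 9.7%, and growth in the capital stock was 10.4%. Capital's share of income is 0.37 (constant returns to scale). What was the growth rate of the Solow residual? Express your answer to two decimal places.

3.21%

Labor's share = 1 − 0.37 = 0.63.
The capital stock: 0.37 × 10.4 = 3.848 pp.
Employment: 0.63 × 4.2 = 2.646 pp.
TFP growth = 9.7 − 6.494 = 3.206%.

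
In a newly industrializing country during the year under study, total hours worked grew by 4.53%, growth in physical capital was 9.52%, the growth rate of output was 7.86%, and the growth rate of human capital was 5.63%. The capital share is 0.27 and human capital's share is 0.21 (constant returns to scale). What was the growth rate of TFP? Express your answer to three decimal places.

Labor's share = 1 − 0.27 − 0.21 = 0.52.
Physical capital: 0.27 × 9.52 = 2.5704 pp.
Human capital: 0.21 × 5.63 = 1.1823 pp.
Total hours worked: 0.52 × 4.53 = 2.3556 pp.
TFP growth = 7.86 − 6.1083 = 1.7517%.

TFP growth was 1.752%.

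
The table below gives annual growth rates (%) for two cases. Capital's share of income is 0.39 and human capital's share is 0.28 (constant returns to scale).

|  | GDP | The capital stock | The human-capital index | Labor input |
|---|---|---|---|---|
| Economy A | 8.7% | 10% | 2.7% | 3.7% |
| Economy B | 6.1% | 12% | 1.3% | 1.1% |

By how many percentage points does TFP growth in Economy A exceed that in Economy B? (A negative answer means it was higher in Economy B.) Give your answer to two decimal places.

Labor's share = 1 − 0.39 − 0.28 = 0.33.
Economy A: TFP = 8.7 − 3.9 − 0.756 − 1.221 = 2.823%.
Economy B: TFP = 6.1 − 4.68 − 0.364 − 0.363 = 0.693%.
Difference = 2.823 − (0.693) = 2.13 pp.

2.13 percentage points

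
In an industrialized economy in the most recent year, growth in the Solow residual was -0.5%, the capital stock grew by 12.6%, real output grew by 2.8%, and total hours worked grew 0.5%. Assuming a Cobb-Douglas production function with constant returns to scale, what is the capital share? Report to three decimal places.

gY = gA + α·gK + (1−α)·gL, so gY − gA − gL = α(gK − gL).
2.8 + 0.5 − 0.5 = α × (12.6 − 0.5).
2.8 = 12.1 α, so α = 0.2314.

The capital share is 0.231.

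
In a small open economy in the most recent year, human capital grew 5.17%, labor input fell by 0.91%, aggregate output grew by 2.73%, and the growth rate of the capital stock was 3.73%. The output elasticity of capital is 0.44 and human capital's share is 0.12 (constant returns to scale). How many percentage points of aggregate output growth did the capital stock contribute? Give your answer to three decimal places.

Contribution = share × growth = 0.44 × 3.73 = 1.6412 pp.

1.641 pp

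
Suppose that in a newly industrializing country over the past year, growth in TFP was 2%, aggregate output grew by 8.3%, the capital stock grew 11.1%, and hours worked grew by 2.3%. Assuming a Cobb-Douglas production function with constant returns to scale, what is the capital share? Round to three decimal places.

gY = gA + α·gK + (1−α)·gL, so gY − gA − gL = α(gK − gL).
8.3 − 2 − 2.3 = α × (11.1 − 2.3).
4 = 8.8 α, so α = 0.45455.

α = 0.455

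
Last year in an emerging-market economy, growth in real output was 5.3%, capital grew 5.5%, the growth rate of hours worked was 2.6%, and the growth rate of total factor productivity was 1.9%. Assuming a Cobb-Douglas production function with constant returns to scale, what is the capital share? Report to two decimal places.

α = 0.28

gY = gA + α·gK + (1−α)·gL, so gY − gA − gL = α(gK − gL).
5.3 − 1.9 − 2.6 = α × (5.5 − 2.6).
0.8 = 2.9 α, so α = 0.2759.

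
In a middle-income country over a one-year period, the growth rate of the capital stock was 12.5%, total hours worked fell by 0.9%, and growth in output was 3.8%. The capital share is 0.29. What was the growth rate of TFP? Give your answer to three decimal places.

TFP grew 0.814%.

Labor's share = 1 − 0.29 = 0.71.
The capital stock: 0.29 × 12.5 = 3.625 pp.
Total hours worked: 0.71 × (-0.9) = -0.639 pp.
TFP growth = 3.8 − 2.986 = 0.814%.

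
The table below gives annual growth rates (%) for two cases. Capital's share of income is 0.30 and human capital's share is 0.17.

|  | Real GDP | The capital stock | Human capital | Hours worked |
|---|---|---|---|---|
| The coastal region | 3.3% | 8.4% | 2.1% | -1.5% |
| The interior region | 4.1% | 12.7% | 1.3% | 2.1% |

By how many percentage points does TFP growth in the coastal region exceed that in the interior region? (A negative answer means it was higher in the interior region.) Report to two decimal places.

2.26 percentage points

Labor's share = 1 − 0.3 − 0.17 = 0.53.
The coastal region: TFP = 3.3 − 2.52 − 0.357 + 0.795 = 1.218%.
The interior region: TFP = 4.1 − 3.81 − 0.221 − 1.113 = -1.044%.
Difference = 1.218 − (-1.044) = 2.262 pp.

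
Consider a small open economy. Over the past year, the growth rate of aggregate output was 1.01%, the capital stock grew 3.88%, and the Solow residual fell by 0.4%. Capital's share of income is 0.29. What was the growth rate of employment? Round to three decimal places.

Labor's share = 1 − 0.29 = 0.71.
gY = gA + 0.29×3.88 + 0.71×g.
0.71×g = 1.01 + 0.4 − 1.1252 = 0.2848.
g = 0.2848 / 0.71 = 0.40113%.

0.401%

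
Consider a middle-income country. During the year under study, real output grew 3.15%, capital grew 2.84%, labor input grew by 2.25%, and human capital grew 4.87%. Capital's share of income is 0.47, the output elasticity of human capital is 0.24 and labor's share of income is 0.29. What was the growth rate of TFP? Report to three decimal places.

-0.006%

Labor's share = 1 − 0.47 − 0.24 = 0.29.
Capital: 0.47 × 2.84 = 1.3348 pp.
Human capital: 0.24 × 4.87 = 1.1688 pp.
Labor input: 0.29 × 2.25 = 0.6525 pp.
TFP growth = 3.15 − 3.1561 = -0.0061%.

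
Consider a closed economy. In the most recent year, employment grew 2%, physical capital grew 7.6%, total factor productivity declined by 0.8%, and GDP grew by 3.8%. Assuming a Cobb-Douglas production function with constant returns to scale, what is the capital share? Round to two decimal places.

α = 0.46

gY = gA + α·gK + (1−α)·gL, so gY − gA − gL = α(gK − gL).
3.8 + 0.8 − 2 = α × (7.6 − 2).
2.6 = 5.6 α, so α = 0.4643.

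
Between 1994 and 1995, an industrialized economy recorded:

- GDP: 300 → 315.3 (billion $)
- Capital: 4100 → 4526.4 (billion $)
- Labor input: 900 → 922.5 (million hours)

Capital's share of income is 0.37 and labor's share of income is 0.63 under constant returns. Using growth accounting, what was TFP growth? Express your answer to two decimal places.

GDP growth = (315.3 − 300) / 300 = 5.1%.
Capital growth = (4526.4 − 4100) / 4100 = 10.4%.
Labor input growth = (922.5 − 900) / 900 = 2.5%.
Labor's share = 1 − 0.37 = 0.63.
Capital: 0.37 × 10.4 = 3.848 pp.
Labor input: 0.63 × 2.5 = 1.575 pp.
TFP growth = 5.1 − 5.423 = -0.323%.

-0.32%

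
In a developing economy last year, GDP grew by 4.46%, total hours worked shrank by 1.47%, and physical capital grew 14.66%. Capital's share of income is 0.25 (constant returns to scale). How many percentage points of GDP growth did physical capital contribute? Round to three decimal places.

3.665 pp

Contribution = share × growth = 0.25 × 14.66 = 3.665 pp.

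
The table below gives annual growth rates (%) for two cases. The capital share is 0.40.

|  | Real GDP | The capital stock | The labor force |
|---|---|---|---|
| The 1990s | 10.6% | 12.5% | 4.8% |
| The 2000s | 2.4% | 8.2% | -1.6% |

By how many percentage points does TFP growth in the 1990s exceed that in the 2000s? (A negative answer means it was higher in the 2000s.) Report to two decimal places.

2.64 percentage points

Labor's share = 1 − 0.4 = 0.6.
The 1990s: TFP = 10.6 − 5 − 2.88 = 2.72%.
The 2000s: TFP = 2.4 − 3.28 + 0.96 = 0.08%.
Difference = 2.72 − (0.08) = 2.64 pp.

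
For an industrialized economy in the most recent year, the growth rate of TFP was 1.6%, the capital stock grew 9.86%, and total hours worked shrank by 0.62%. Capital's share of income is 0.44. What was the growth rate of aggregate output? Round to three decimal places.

5.591%

Labor's share = 1 − 0.44 = 0.56.
The capital stock: 0.44 × 9.86 = 4.3384 pp.
Total hours worked: 0.56 × (-0.62) = -0.3472 pp.
Output growth = 1.6 + 3.9912 = 5.5912%.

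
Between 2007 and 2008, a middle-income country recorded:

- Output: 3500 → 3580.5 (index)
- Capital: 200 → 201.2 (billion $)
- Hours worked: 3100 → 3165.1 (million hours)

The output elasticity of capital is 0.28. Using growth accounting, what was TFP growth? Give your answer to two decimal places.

0.62%

Output growth = (3580.5 − 3500) / 3500 = 2.3%.
Capital growth = (201.2 − 200) / 200 = 0.6%.
Hours worked growth = (3165.1 − 3100) / 3100 = 2.1%.
Labor's share = 1 − 0.28 = 0.72.
Capital: 0.28 × 0.6 = 0.168 pp.
Hours worked: 0.72 × 2.1 = 1.512 pp.
TFP growth = 2.3 − 1.68 = 0.62%.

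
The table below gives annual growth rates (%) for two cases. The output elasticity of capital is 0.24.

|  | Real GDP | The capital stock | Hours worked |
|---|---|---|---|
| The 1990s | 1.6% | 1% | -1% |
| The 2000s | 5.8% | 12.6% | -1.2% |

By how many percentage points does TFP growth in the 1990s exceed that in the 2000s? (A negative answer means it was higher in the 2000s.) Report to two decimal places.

Labor's share = 1 − 0.24 = 0.76.
The 1990s: TFP = 1.6 − 0.24 + 0.76 = 2.12%.
The 2000s: TFP = 5.8 − 3.024 + 0.912 = 3.688%.
Difference = 2.12 − (3.688) = -1.568 pp.

-1.57 percentage points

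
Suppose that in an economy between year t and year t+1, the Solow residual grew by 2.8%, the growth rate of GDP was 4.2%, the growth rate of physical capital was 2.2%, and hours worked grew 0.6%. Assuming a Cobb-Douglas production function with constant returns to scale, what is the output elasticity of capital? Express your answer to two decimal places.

0.50

gY = gA + α·gK + (1−α)·gL, so gY − gA − gL = α(gK − gL).
4.2 − 2.8 − 0.6 = α × (2.2 − 0.6).
0.8 = 1.6 α, so α = 0.5.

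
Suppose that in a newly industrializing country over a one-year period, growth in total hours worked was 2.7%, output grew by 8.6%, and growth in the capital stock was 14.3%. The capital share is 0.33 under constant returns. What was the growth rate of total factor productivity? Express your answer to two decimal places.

2.07%

Labor's share = 1 − 0.33 = 0.67.
The capital stock: 0.33 × 14.3 = 4.719 pp.
Total hours worked: 0.67 × 2.7 = 1.809 pp.
TFP growth = 8.6 − 6.528 = 2.072%.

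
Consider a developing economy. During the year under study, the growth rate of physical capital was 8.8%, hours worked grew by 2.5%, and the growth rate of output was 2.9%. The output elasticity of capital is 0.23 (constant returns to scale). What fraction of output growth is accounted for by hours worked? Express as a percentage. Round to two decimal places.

Hours worked accounted for 66.38% of growth.

Labor's share = 1 − 0.23 = 0.77.
Hours worked contributed 0.77 × 2.5 = 1.925 pp.
Share of growth = 1.925 / 2.9 × 100 = 66.3793%.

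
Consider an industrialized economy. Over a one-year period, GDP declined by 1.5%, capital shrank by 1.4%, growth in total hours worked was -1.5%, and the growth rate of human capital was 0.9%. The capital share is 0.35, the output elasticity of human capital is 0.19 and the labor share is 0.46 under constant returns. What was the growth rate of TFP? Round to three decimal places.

-0.491%

Labor's share = 1 − 0.35 − 0.19 = 0.46.
Capital: 0.35 × (-1.4) = -0.49 pp.
Human capital: 0.19 × 0.9 = 0.171 pp.
Total hours worked: 0.46 × (-1.5) = -0.69 pp.
TFP growth = -1.5 + 1.009 = -0.491%.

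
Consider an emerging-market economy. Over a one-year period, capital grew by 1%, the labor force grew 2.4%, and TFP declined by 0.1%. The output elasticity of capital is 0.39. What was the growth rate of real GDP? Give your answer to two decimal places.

Labor's share = 1 − 0.39 = 0.61.
Capital: 0.39 × 1 = 0.39 pp.
The labor force: 0.61 × 2.4 = 1.464 pp.
Output growth = -0.1 + 1.854 = 1.754%.

1.75%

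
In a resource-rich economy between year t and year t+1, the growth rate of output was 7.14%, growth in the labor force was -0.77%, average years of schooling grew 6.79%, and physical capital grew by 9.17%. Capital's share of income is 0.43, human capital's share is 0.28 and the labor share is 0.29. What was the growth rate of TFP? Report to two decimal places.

Labor's share = 1 − 0.43 − 0.28 = 0.29.
Physical capital: 0.43 × 9.17 = 3.9431 pp.
Average years of schooling: 0.28 × 6.79 = 1.9012 pp.
The labor force: 0.29 × (-0.77) = -0.2233 pp.
TFP growth = 7.14 − 5.621 = 1.519%.

1.52%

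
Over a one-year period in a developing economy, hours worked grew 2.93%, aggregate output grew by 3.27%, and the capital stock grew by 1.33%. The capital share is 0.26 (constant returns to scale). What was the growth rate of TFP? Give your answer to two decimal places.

0.76%

Labor's share = 1 − 0.26 = 0.74.
The capital stock: 0.26 × 1.33 = 0.3458 pp.
Hours worked: 0.74 × 2.93 = 2.1682 pp.
TFP growth = 3.27 − 2.514 = 0.756%.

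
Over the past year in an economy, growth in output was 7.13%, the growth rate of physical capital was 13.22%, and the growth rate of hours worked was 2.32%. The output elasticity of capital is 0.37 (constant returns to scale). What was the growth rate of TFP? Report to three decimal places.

TFP grew 0.777%.

Labor's share = 1 − 0.37 = 0.63.
Physical capital: 0.37 × 13.22 = 4.8914 pp.
Hours worked: 0.63 × 2.32 = 1.4616 pp.
TFP growth = 7.13 − 6.353 = 0.777%.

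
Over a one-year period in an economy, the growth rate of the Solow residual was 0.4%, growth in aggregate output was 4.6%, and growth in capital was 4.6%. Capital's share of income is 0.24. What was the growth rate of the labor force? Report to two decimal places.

4.07%

Labor's share = 1 − 0.24 = 0.76.
gY = gA + 0.24×4.6 + 0.76×g.
0.76×g = 4.6 − 0.4 − 1.104 = 3.096.
g = 3.096 / 0.76 = 4.0737%.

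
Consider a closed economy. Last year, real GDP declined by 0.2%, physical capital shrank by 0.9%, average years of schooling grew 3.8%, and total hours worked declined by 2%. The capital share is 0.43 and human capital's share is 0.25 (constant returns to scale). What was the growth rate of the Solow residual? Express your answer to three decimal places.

Labor's share = 1 − 0.43 − 0.25 = 0.32.
Physical capital: 0.43 × (-0.9) = -0.387 pp.
Average years of schooling: 0.25 × 3.8 = 0.95 pp.
Total hours worked: 0.32 × (-2) = -0.64 pp.
TFP growth = -0.2 + 0.077 = -0.123%.

-0.123%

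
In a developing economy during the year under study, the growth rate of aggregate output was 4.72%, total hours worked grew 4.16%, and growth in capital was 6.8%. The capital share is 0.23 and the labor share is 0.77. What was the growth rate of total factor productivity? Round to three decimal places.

-0.047%

Labor's share = 1 − 0.23 = 0.77.
Capital: 0.23 × 6.8 = 1.564 pp.
Total hours worked: 0.77 × 4.16 = 3.2032 pp.
TFP growth = 4.72 − 4.7672 = -0.0472%.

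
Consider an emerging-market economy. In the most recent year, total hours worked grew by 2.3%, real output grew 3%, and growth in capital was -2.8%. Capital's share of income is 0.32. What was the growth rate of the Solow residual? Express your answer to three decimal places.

The Solow residual growth was 2.332%.

Labor's share = 1 − 0.32 = 0.68.
Capital: 0.32 × (-2.8) = -0.896 pp.
Total hours worked: 0.68 × 2.3 = 1.564 pp.
TFP growth = 3 − 0.668 = 2.332%.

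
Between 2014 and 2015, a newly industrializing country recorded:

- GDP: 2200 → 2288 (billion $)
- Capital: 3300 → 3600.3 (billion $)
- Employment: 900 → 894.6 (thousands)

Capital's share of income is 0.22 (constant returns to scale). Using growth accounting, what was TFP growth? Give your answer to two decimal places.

TFP grew 2.47%.

GDP growth = (2288 − 2200) / 2200 = 4%.
Capital growth = (3600.3 − 3300) / 3300 = 9.1%.
Employment growth = (894.6 − 900) / 900 = -0.6%.
Labor's share = 1 − 0.22 = 0.78.
Capital: 0.22 × 9.1 = 2.002 pp.
Employment: 0.78 × (-0.6) = -0.468 pp.
TFP growth = 4 − 1.534 = 2.466%.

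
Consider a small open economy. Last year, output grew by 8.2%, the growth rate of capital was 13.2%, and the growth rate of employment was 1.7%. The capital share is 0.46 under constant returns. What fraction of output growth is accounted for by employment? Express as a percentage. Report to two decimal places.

11.20%

Labor's share = 1 − 0.46 = 0.54.
Employment contributed 0.54 × 1.7 = 0.918 pp.
Share of growth = 0.918 / 8.2 × 100 = 11.1951%.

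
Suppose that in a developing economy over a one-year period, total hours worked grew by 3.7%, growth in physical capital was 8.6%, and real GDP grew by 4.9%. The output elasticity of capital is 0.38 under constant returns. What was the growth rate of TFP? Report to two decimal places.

-0.66%

Labor's share = 1 − 0.38 = 0.62.
Physical capital: 0.38 × 8.6 = 3.268 pp.
Total hours worked: 0.62 × 3.7 = 2.294 pp.
TFP growth = 4.9 − 5.562 = -0.662%.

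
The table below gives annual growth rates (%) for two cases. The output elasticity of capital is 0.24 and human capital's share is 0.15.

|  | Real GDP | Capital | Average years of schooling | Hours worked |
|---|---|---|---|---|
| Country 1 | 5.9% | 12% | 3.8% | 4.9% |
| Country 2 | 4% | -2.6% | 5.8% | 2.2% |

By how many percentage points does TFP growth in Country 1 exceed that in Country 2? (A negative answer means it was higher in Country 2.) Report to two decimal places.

Labor's share = 1 − 0.24 − 0.15 = 0.61.
Country 1: TFP = 5.9 − 2.88 − 0.57 − 2.989 = -0.539%.
Country 2: TFP = 4 + 0.624 − 0.87 − 1.342 = 2.412%.
Difference = -0.539 − (2.412) = -2.951 pp.

-2.95 percentage points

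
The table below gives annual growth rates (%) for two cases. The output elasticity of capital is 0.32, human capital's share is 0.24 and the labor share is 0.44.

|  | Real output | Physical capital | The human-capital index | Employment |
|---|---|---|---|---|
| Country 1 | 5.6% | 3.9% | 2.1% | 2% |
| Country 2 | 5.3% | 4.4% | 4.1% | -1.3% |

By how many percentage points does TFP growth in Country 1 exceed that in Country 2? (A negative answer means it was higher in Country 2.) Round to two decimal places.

-0.51 percentage points

Labor's share = 1 − 0.32 − 0.24 = 0.44.
Country 1: TFP = 5.6 − 1.248 − 0.504 − 0.88 = 2.968%.
Country 2: TFP = 5.3 − 1.408 − 0.984 + 0.572 = 3.48%.
Difference = 2.968 − (3.48) = -0.512 pp.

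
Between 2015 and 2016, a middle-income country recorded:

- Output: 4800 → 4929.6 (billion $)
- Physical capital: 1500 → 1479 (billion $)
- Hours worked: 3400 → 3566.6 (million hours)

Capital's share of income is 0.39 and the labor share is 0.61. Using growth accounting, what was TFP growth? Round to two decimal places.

Output growth = (4929.6 − 4800) / 4800 = 2.7%.
Physical capital growth = (1479 − 1500) / 1500 = -1.4%.
Hours worked growth = (3566.6 − 3400) / 3400 = 4.9%.
Labor's share = 1 − 0.39 = 0.61.
Physical capital: 0.39 × (-1.4) = -0.546 pp.
Hours worked: 0.61 × 4.9 = 2.989 pp.
TFP growth = 2.7 − 2.443 = 0.257%.

0.26%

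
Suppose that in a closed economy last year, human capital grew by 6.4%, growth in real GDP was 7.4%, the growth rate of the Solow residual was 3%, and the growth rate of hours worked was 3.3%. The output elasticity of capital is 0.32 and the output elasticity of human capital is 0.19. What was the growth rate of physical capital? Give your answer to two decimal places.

4.90%

Labor's share = 1 − 0.32 − 0.19 = 0.49.
gY = gA + 0.19×6.4 + 0.49×3.3 + 0.32×g.
0.32×g = 7.4 − 3 − 2.833 = 1.567.
g = 1.567 / 0.32 = 4.8969%.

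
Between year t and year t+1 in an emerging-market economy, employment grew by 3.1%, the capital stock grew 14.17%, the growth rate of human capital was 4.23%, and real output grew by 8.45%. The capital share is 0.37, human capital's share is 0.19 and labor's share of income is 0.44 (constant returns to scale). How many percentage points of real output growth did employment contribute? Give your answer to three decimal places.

Labor's share = 1 − 0.37 − 0.19 = 0.44.
Contribution = share × growth = 0.44 × 3.1 = 1.364 pp.

1.364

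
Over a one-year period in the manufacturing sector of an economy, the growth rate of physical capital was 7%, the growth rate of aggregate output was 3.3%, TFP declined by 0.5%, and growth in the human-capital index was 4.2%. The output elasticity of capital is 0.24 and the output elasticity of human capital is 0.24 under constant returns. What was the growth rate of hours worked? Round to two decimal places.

2.14%

Labor's share = 1 − 0.24 − 0.24 = 0.52.
gY = gA + 0.24×7 + 0.24×4.2 + 0.52×g.
0.52×g = 3.3 + 0.5 − 2.688 = 1.112.
g = 1.112 / 0.52 = 2.1385%.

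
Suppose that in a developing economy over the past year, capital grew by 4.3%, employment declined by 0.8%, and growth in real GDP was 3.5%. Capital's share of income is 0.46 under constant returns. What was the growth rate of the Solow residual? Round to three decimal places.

Labor's share = 1 − 0.46 = 0.54.
Capital: 0.46 × 4.3 = 1.978 pp.
Employment: 0.54 × (-0.8) = -0.432 pp.
TFP growth = 3.5 − 1.546 = 1.954%.

1.954%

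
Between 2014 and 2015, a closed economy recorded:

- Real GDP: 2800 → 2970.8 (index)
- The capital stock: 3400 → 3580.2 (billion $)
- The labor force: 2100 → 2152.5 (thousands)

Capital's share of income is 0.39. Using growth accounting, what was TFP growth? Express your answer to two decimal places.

TFP grew 2.51%.

Real GDP growth = (2970.8 − 2800) / 2800 = 6.1%.
The capital stock growth = (3580.2 − 3400) / 3400 = 5.3%.
The labor force growth = (2152.5 − 2100) / 2100 = 2.5%.
Labor's share = 1 − 0.39 = 0.61.
The capital stock: 0.39 × 5.3 = 2.067 pp.
The labor force: 0.61 × 2.5 = 1.525 pp.
TFP growth = 6.1 − 3.592 = 2.508%.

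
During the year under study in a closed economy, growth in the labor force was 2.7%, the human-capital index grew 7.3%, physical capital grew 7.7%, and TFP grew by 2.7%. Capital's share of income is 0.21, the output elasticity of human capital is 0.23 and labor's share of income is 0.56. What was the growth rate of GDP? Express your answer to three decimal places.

Labor's share = 1 − 0.21 − 0.23 = 0.56.
Physical capital: 0.21 × 7.7 = 1.617 pp.
The human-capital index: 0.23 × 7.3 = 1.679 pp.
The labor force: 0.56 × 2.7 = 1.512 pp.
Output growth = 2.7 + 4.808 = 7.508%.

7.508%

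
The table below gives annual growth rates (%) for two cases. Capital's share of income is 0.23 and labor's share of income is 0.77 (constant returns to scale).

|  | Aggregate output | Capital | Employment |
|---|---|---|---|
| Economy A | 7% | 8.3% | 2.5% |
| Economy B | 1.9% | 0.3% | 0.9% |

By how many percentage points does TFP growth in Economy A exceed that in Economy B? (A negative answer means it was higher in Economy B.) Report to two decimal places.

Labor's share = 1 − 0.23 = 0.77.
Economy A: TFP = 7 − 1.909 − 1.925 = 3.166%.
Economy B: TFP = 1.9 − 0.069 − 0.693 = 1.138%.
Difference = 3.166 − (1.138) = 2.028 pp.

2.03 percentage points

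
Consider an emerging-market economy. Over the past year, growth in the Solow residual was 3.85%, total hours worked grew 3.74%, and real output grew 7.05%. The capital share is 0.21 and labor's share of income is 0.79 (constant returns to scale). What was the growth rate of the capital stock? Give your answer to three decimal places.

Labor's share = 1 − 0.21 = 0.79.
gY = gA + 0.79×3.74 + 0.21×g.
0.21×g = 7.05 − 3.85 − 2.9546 = 0.2454.
g = 0.2454 / 0.21 = 1.16857%.

The capital stock growth was 1.169%.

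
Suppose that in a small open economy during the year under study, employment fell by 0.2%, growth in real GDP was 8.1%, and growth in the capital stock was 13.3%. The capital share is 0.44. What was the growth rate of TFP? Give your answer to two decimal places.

2.36%

Labor's share = 1 − 0.44 = 0.56.
The capital stock: 0.44 × 13.3 = 5.852 pp.
Employment: 0.56 × (-0.2) = -0.112 pp.
TFP growth = 8.1 − 5.74 = 2.36%.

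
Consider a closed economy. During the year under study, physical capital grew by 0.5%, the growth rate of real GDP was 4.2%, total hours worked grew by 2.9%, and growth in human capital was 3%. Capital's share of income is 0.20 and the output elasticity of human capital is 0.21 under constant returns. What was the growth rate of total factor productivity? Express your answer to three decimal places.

Total factor productivity growth was 1.759%.

Labor's share = 1 − 0.2 − 0.21 = 0.59.
Physical capital: 0.2 × 0.5 = 0.1 pp.
Human capital: 0.21 × 3 = 0.63 pp.
Total hours worked: 0.59 × 2.9 = 1.711 pp.
TFP growth = 4.2 − 2.441 = 1.759%.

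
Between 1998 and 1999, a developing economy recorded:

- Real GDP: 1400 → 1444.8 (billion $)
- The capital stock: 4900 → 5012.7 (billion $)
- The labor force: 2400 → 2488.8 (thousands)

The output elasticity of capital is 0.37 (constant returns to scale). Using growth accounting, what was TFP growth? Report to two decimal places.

TFP growth was 0.02%.

Real GDP growth = (1444.8 − 1400) / 1400 = 3.2%.
The capital stock growth = (5012.7 − 4900) / 4900 = 2.3%.
The labor force growth = (2488.8 − 2400) / 2400 = 3.7%.
Labor's share = 1 − 0.37 = 0.63.
The capital stock: 0.37 × 2.3 = 0.851 pp.
The labor force: 0.63 × 3.7 = 2.331 pp.
TFP growth = 3.2 − 3.182 = 0.018%.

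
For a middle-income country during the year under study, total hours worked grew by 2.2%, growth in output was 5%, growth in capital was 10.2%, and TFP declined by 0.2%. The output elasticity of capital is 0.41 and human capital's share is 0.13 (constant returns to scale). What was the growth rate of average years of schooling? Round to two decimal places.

0.05%

Labor's share = 1 − 0.41 − 0.13 = 0.46.
gY = gA + 0.41×10.2 + 0.46×2.2 + 0.13×g.
0.13×g = 5 + 0.2 − 5.194 = 0.006.
g = 0.006 / 0.13 = 0.0462%.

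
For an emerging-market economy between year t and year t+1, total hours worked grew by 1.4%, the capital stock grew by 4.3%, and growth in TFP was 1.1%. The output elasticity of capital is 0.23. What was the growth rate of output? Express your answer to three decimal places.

Output grew 3.167%.

Labor's share = 1 − 0.23 = 0.77.
The capital stock: 0.23 × 4.3 = 0.989 pp.
Total hours worked: 0.77 × 1.4 = 1.078 pp.
Output growth = 1.1 + 2.067 = 3.167%.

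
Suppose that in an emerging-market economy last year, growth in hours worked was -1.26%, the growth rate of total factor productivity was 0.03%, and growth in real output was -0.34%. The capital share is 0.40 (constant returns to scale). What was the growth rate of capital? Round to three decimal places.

Capital grew 0.965%.

Labor's share = 1 − 0.4 = 0.6.
gY = gA + 0.6×(-1.26) + 0.4×g.
0.4×g = -0.34 − 0.03 + 0.756 = 0.386.
g = 0.386 / 0.4 = 0.965%.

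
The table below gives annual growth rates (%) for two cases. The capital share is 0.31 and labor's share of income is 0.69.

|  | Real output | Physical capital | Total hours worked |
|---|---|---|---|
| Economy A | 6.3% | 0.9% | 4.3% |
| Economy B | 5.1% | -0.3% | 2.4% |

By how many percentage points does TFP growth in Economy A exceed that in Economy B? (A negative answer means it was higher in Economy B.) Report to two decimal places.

Labor's share = 1 − 0.31 = 0.69.
Economy A: TFP = 6.3 − 0.279 − 2.967 = 3.054%.
Economy B: TFP = 5.1 + 0.093 − 1.656 = 3.537%.
Difference = 3.054 − (3.537) = -0.483 pp.

-0.48 percentage points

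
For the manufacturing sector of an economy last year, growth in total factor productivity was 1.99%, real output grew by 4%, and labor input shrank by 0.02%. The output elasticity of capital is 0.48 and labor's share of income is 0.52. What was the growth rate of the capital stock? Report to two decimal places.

The capital stock grew 4.21%.

Labor's share = 1 − 0.48 = 0.52.
gY = gA + 0.52×(-0.02) + 0.48×g.
0.48×g = 4 − 1.99 + 0.0104 = 2.0204.
g = 2.0204 / 0.48 = 4.2092%.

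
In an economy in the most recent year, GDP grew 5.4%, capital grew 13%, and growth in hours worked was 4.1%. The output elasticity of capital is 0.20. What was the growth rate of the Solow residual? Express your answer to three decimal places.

-0.480%

Labor's share = 1 − 0.2 = 0.8.
Capital: 0.2 × 13 = 2.6 pp.
Hours worked: 0.8 × 4.1 = 3.28 pp.
TFP growth = 5.4 − 5.88 = -0.48%.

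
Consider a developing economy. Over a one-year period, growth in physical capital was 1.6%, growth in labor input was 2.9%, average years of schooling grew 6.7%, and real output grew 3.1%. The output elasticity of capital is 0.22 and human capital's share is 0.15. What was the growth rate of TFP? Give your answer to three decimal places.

Labor's share = 1 − 0.22 − 0.15 = 0.63.
Physical capital: 0.22 × 1.6 = 0.352 pp.
Average years of schooling: 0.15 × 6.7 = 1.005 pp.
Labor input: 0.63 × 2.9 = 1.827 pp.
TFP growth = 3.1 − 3.184 = -0.084%.

-0.084%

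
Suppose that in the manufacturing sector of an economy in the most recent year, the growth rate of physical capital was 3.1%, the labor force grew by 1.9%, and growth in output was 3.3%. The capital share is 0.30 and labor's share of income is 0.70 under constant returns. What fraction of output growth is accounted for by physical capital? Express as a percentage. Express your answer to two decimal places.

28.18%

Physical capital contributed 0.3 × 3.1 = 0.93 pp.
Share of growth = 0.93 / 3.3 × 100 = 28.1818%.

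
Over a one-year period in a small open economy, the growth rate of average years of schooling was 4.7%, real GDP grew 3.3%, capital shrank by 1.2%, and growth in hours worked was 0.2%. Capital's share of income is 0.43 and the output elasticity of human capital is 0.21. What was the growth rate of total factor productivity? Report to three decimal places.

Labor's share = 1 − 0.43 − 0.21 = 0.36.
Capital: 0.43 × (-1.2) = -0.516 pp.
Average years of schooling: 0.21 × 4.7 = 0.987 pp.
Hours worked: 0.36 × 0.2 = 0.072 pp.
TFP growth = 3.3 − 0.543 = 2.757%.

Total factor productivity grew 2.757%.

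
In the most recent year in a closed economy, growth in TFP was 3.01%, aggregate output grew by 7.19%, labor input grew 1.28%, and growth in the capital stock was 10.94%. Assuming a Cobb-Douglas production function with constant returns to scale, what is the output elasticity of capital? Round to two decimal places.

gY = gA + α·gK + (1−α)·gL, so gY − gA − gL = α(gK − gL).
7.19 − 3.01 − 1.28 = α × (10.94 − 1.28).
2.9 = 9.66 α, so α = 0.3002.

α = 0.30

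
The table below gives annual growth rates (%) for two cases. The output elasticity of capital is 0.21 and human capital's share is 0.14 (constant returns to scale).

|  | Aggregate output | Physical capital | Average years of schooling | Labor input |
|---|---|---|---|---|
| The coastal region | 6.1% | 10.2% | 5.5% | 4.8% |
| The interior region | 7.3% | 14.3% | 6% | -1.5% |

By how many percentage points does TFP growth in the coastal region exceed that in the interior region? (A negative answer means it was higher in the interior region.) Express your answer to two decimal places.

Labor's share = 1 − 0.21 − 0.14 = 0.65.
The coastal region: TFP = 6.1 − 2.142 − 0.77 − 3.12 = 0.068%.
The interior region: TFP = 7.3 − 3.003 − 0.84 + 0.975 = 4.432%.
Difference = 0.068 − (4.432) = -4.364 pp.

-4.36 percentage points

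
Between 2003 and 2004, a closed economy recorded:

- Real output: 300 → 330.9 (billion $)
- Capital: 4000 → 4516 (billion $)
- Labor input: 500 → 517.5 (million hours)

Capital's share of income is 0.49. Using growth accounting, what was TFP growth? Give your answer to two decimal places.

2.19%

Real output growth = (330.9 − 300) / 300 = 10.3%.
Capital growth = (4516 − 4000) / 4000 = 12.9%.
Labor input growth = (517.5 − 500) / 500 = 3.5%.
Labor's share = 1 − 0.49 = 0.51.
Capital: 0.49 × 12.9 = 6.321 pp.
Labor input: 0.51 × 3.5 = 1.785 pp.
TFP growth = 10.3 − 8.106 = 2.194%.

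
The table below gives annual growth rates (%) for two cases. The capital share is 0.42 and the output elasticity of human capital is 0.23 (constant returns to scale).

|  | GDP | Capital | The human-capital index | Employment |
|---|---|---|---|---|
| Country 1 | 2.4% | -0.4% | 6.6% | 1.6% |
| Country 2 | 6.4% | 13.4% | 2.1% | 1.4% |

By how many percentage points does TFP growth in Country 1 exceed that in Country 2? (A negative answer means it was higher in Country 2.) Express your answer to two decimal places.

0.69 percentage points

Labor's share = 1 − 0.42 − 0.23 = 0.35.
Country 1: TFP = 2.4 + 0.168 − 1.518 − 0.56 = 0.49%.
Country 2: TFP = 6.4 − 5.628 − 0.483 − 0.49 = -0.201%.
Difference = 0.49 − (-0.201) = 0.691 pp.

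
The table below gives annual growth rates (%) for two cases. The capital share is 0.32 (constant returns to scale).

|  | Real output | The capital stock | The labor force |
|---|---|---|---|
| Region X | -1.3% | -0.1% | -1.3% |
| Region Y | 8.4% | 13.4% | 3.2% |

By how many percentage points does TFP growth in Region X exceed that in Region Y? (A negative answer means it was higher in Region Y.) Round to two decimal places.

Labor's share = 1 − 0.32 = 0.68.
Region X: TFP = -1.3 + 0.032 + 0.884 = -0.384%.
Region Y: TFP = 8.4 − 4.288 − 2.176 = 1.936%.
Difference = -0.384 − (1.936) = -2.32 pp.

-2.32 percentage points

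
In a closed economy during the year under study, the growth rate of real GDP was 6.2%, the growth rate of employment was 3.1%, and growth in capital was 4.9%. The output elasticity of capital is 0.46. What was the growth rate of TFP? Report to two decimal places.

2.27%

Labor's share = 1 − 0.46 = 0.54.
Capital: 0.46 × 4.9 = 2.254 pp.
Employment: 0.54 × 3.1 = 1.674 pp.
TFP growth = 6.2 − 3.928 = 2.272%.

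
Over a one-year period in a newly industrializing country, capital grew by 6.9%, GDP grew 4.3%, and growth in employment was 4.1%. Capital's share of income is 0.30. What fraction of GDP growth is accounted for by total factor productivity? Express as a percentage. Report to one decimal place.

Labor's share = 1 − 0.3 = 0.7.
Capital: 0.3 × 6.9 = 2.07 pp.
Employment: 0.7 × 4.1 = 2.87 pp.
TFP growth = 4.3 − 4.94 = -0.64%.
TFP share of growth = -0.64 / 4.3 × 100 = -14.884%.

Total factor productivity accounted for -14.9% of growth.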